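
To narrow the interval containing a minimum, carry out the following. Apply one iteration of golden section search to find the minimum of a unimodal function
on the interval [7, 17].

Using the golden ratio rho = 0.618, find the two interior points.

Golden section search on [7, 17].
Golden ratio rho = 0.618 (approx).
Interior points:
  x_1 = 7 + (1-0.618)*10 = 10.8200
  x_2 = 7 + 0.618*10 = 13.1800
Compare f(x_1) and f(x_2) to determine which subinterval to keep.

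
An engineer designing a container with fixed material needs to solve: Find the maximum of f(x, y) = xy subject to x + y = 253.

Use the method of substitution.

Substitute y = 253 - x into f(x,y) = xy:
g(x) = x(253 - x) = 253x - x^2
g'(x) = 253 - 2x = 0  =>  x = 253/2
y = 253 - 253/2 = 253/2
Maximum value = (253/2) * (253/2) = 64009/4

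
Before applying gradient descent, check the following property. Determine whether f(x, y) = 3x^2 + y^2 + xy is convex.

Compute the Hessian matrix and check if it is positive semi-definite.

f(x,y) = 3x^2 + y^2 + xy
Hessian H = [[6, 1], [1, 2]]
trace(H) = 8, det(H) = 11
Eigenvalues: (8 +/- sqrt(20)) / 2 = 6.236, 1.764
Since both eigenvalues > 0, f is convex.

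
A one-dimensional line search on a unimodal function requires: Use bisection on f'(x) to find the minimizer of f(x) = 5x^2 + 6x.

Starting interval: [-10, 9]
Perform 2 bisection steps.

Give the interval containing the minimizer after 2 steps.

Finding critical point of f(x) = 5x^2 + 6x using bisection on f'(x) = 10x + 6.
f'(x) = 0 when x = -3/5.
Starting interval: [-10, 9]
Step 1: mid = -1/2, f'(mid) = 1, new interval = [-10, -1/2]
Step 2: mid = -21/4, f'(mid) = -93/2, new interval = [-21/4, -1/2]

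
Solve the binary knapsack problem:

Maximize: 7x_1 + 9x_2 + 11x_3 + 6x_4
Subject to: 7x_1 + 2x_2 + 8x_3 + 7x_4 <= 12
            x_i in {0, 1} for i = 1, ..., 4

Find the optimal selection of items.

Items: item 1 (v=7, w=7), item 2 (v=9, w=2), item 3 (v=11, w=8), item 4 (v=6, w=7)
Capacity: 12
Checking all 16 subsets (w = total weight, v = total value):
  {}: w = 0, v = 0
  {1}: w = 7, v = 7
  {2}: w = 2, v = 9
  {3}: w = 8, v = 11
  {4}: w = 7, v = 6
  {1, 2}: w = 9, v = 16
  {1, 3}: w = 15 > 12, infeasible
  {1, 4}: w = 14 > 12, infeasible
  {2, 3}: w = 10, v = 20
  {2, 4}: w = 9, v = 15
  {3, 4}: w = 15 > 12, infeasible
  {1, 2, 3}: w = 17 > 12, infeasible
  {1, 2, 4}: w = 16 > 12, infeasible
  {1, 3, 4}: w = 22 > 12, infeasible
  {2, 3, 4}: w = 17 > 12, infeasible
  {1, 2, 3, 4}: w = 24 > 12, infeasible
Best feasible subset: items [2, 3]
Total weight: 10 <= 12, total value: 20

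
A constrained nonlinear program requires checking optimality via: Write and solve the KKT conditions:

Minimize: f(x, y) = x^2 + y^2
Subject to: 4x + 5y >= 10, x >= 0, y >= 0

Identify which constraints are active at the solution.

KKT conditions for min x^2 + y^2 s.t. 4x + 5y >= 10, x >= 0, y >= 0:
Stationarity: 2x = mu*4 + mu_x, 2y = mu*5 + mu_y, with mu, mu_x, mu_y >= 0
Complementary slackness: mu*(4x + 5y - 10) = 0, mu_x*x = 0, mu_y*y = 0
(0, 0) is infeasible (4*0 + 5*0 < 10), so if mu = 0 stationarity would force x = mu_x/2 >= 0, y = mu_y/2 >= 0 with mu_x*x = mu_y*y = 0, i.e. x = y = 0: contradiction. Hence mu > 0 and 4x + 5y = 10 is active.
Try x > 0, y > 0 (so mu_x = mu_y = 0): x = 4*mu/2, y = 5*mu/2
Substitute: 4*(4*mu/2) + 5*(5*mu/2) = 10
  mu*41/2 = 10 => mu = 20/41
x* = 40/41 > 0, y* = 50/41 > 0, consistent with mu_x = mu_y = 0.
f is convex and the constraints are linear, so this KKT point is the global minimum.
f* = 100/41
Active constraints: 4x + 5y >= 10 (holds with equality, mu = 20/41 > 0); x >= 0 and y >= 0 are inactive (mu_x = mu_y = 0).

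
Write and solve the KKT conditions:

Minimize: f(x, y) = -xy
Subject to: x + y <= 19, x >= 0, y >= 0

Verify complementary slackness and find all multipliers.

Problem: min -xy s.t. x + y <= 19 (multiplier lambda), x >= 0 (mu_x), y >= 0 (mu_y)
KKT stationarity: -y + lambda - mu_x = 0, -x + lambda - mu_y = 0, with lambda, mu_x, mu_y >= 0
Complementary slackness: lambda*(x + y - 19) = 0, mu_x*x = 0, mu_y*y = 0
If lambda = 0: y = -mu_x <= 0 and x = -mu_y <= 0 force x = y = 0 with f = 0; but x = y = 19/2 is feasible with f = -361/4 < 0, so this is not the minimum. Hence lambda > 0 and x + y = 19.
Try x > 0, y > 0 (so mu_x = mu_y = 0): y = lambda, x = lambda => x = y = lambda
x + y = 19 => 2*lambda = 19 => lambda = 19/2
x* = y* = 19/2 > 0, consistent with mu_x = mu_y = 0.
(Any feasible point with x = 0 or y = 0 has f = 0 > -361/4, so the minimum is not on those boundaries.)
min(-xy) = -361/4 (i.e. max xy = 361/4)
Multipliers: lambda = 19/2, mu_x = 0, mu_y = 0
Complementary slackness: lambda*(x + y - 19) = 19/2*(19/2 + 19/2 - 19) = 0, mu_x*x = 0*19/2 = 0, mu_y*y = 0*19/2 = 0. Satisfied.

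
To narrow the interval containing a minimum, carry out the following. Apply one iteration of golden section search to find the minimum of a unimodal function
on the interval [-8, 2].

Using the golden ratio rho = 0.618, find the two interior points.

Golden section search on [-8, 2].
Golden ratio rho = 0.618 (approx).
Interior points:
  x_1 = -8 + (1-0.618)*10 = -4.1800
  x_2 = -8 + 0.618*10 = -1.8200
Compare f(x_1) and f(x_2) to determine which subinterval to keep.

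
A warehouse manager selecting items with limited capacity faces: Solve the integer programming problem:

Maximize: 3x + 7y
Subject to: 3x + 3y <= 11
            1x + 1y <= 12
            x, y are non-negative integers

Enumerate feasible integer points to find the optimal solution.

Constraint 1: 3x + 3y <= 11
Constraint 2: 1x + 1y <= 12
Feasible x range (need y >= 0): 0 <= x <= min(11/3, 12/1) => x in {0, ..., 3}.
Enumerate feasible integer points row by row (the coefficient of y is 7 > 0, so for each x the largest feasible y gives the best value):
  x = 0: y <= min((11 - 3*0)/3, (12 - 1*0)/1) => y in {0, ..., 3}; best 3*0 + 7*3 = 21
  x = 1: y <= min((11 - 3*1)/3, (12 - 1*1)/1) => y in {0, ..., 2}; best 3*1 + 7*2 = 17
  x = 2: y <= min((11 - 3*2)/3, (12 - 1*2)/1) => y in {0, ..., 1}; best 3*2 + 7*1 = 13
  x = 3: y <= min((11 - 3*3)/3, (12 - 1*3)/1) => y in {0}; best 3*3 + 7*0 = 9
The maximum 3x + 7y = 21 is achieved at x = 0, y = 3.
Check: 3*0 + 3*3 = 9 <= 11 and 1*0 + 1*3 = 3 <= 12.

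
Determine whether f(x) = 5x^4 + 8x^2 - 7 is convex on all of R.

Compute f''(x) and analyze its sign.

f(x) = 5x^4 + 8x^2 - 7
f'(x) = 20x^3 + 16x
f''(x) = 60x^2 + 16
f''(x) = 60x^2 + 16 >= 16 > 0 for all x
Therefore, f is convex on R.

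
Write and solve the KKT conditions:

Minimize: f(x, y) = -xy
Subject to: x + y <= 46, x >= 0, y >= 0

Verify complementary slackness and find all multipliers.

Problem: min -xy s.t. x + y <= 46 (multiplier lambda), x >= 0 (mu_x), y >= 0 (mu_y)
KKT stationarity: -y + lambda - mu_x = 0, -x + lambda - mu_y = 0, with lambda, mu_x, mu_y >= 0
Complementary slackness: lambda*(x + y - 46) = 0, mu_x*x = 0, mu_y*y = 0
If lambda = 0: y = -mu_x <= 0 and x = -mu_y <= 0 force x = y = 0 with f = 0; but x = y = 23 is feasible with f = -529 < 0, so this is not the minimum. Hence lambda > 0 and x + y = 46.
Try x > 0, y > 0 (so mu_x = mu_y = 0): y = lambda, x = lambda => x = y = lambda
x + y = 46 => 2*lambda = 46 => lambda = 23
x* = y* = 23 > 0, consistent with mu_x = mu_y = 0.
(Any feasible point with x = 0 or y = 0 has f = 0 > -529, so the minimum is not on those boundaries.)
min(-xy) = -529 (i.e. max xy = 529)
Multipliers: lambda = 23, mu_x = 0, mu_y = 0
Complementary slackness: lambda*(x + y - 46) = 23*(23 + 23 - 46) = 0, mu_x*x = 0*23 = 0, mu_y*y = 0*23 = 0. Satisfied.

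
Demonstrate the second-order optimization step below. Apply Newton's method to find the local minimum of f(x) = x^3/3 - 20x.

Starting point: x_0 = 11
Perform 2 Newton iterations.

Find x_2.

f(x) = x^3/3 - 20x
f'(x) = x^2 - 20, f''(x) = 2x
Newton update: x_{n+1} = x_n - (x_n^2 - 20)/(2*x_n)
Step 1: x_0 = 11, f'=101, f''=22, x_1 = 141/22
Step 2: x_1 = 141/22, f'=10201/484, f''=141/11, x_2 = 29561/6204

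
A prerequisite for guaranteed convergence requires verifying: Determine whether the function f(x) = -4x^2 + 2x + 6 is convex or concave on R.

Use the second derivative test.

f(x) = -4x^2 + 2x + 6
f'(x) = -8x + 2
f''(x) = -8
Since f''(x) = -8 < 0 for all x, f is concave on R.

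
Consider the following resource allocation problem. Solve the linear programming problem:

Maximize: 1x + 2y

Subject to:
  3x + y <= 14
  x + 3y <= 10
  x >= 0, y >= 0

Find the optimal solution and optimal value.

Feasible vertices: (0, 0), (0, 10/3), (4, 2), (14/3, 0)
Objective 1x + 2y at each:
  (0, 0): 0
  (0, 10/3): 20/3
  (4, 2): 8
  (14/3, 0): 14/3
Maximum is 8 at (4, 2).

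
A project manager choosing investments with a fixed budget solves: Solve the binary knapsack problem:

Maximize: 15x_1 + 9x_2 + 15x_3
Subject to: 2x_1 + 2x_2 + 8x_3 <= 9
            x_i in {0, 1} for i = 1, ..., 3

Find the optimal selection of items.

Items: item 1 (v=15, w=2), item 2 (v=9, w=2), item 3 (v=15, w=8)
Capacity: 9
Checking all 8 subsets (w = total weight, v = total value):
  {}: w = 0, v = 0
  {1}: w = 2, v = 15
  {2}: w = 2, v = 9
  {3}: w = 8, v = 15
  {1, 2}: w = 4, v = 24
  {1, 3}: w = 10 > 9, infeasible
  {2, 3}: w = 10 > 9, infeasible
  {1, 2, 3}: w = 12 > 9, infeasible
Best feasible subset: items [1, 2]
Total weight: 4 <= 9, total value: 24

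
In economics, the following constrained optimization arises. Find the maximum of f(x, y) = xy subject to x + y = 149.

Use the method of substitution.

Substitute y = 149 - x into f(x,y) = xy:
g(x) = x(149 - x) = 149x - x^2
g'(x) = 149 - 2x = 0  =>  x = 149/2
y = 149 - 149/2 = 149/2
Maximum value = (149/2) * (149/2) = 22201/4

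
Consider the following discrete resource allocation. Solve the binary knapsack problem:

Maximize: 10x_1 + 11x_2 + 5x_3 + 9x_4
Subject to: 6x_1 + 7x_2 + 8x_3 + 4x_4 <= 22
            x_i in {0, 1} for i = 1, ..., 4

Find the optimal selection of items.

Items: item 1 (v=10, w=6), item 2 (v=11, w=7), item 3 (v=5, w=8), item 4 (v=9, w=4)
Capacity: 22
Checking all 16 subsets (w = total weight, v = total value):
  {}: w = 0, v = 0
  {1}: w = 6, v = 10
  {2}: w = 7, v = 11
  {3}: w = 8, v = 5
  {4}: w = 4, v = 9
  {1, 2}: w = 13, v = 21
  {1, 3}: w = 14, v = 15
  {1, 4}: w = 10, v = 19
  {2, 3}: w = 15, v = 16
  {2, 4}: w = 11, v = 20
  {3, 4}: w = 12, v = 14
  {1, 2, 3}: w = 21, v = 26
  {1, 2, 4}: w = 17, v = 30
  {1, 3, 4}: w = 18, v = 24
  {2, 3, 4}: w = 19, v = 25
  {1, 2, 3, 4}: w = 25 > 22, infeasible
Best feasible subset: items [1, 2, 4]
Total weight: 17 <= 22, total value: 30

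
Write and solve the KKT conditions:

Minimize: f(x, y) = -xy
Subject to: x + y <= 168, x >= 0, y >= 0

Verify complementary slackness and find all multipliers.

Problem: min -xy s.t. x + y <= 168 (multiplier lambda), x >= 0 (mu_x), y >= 0 (mu_y)
KKT stationarity: -y + lambda - mu_x = 0, -x + lambda - mu_y = 0, with lambda, mu_x, mu_y >= 0
Complementary slackness: lambda*(x + y - 168) = 0, mu_x*x = 0, mu_y*y = 0
If lambda = 0: y = -mu_x <= 0 and x = -mu_y <= 0 force x = y = 0 with f = 0; but x = y = 84 is feasible with f = -7056 < 0, so this is not the minimum. Hence lambda > 0 and x + y = 168.
Try x > 0, y > 0 (so mu_x = mu_y = 0): y = lambda, x = lambda => x = y = lambda
x + y = 168 => 2*lambda = 168 => lambda = 84
x* = y* = 84 > 0, consistent with mu_x = mu_y = 0.
(Any feasible point with x = 0 or y = 0 has f = 0 > -7056, so the minimum is not on those boundaries.)
min(-xy) = -7056 (i.e. max xy = 7056)
Multipliers: lambda = 84, mu_x = 0, mu_y = 0
Complementary slackness: lambda*(x + y - 168) = 84*(84 + 84 - 168) = 0, mu_x*x = 0*84 = 0, mu_y*y = 0*84 = 0. Satisfied.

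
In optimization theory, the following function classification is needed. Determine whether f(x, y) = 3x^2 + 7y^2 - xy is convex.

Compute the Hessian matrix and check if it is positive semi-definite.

f(x,y) = 3x^2 + 7y^2 - xy
Hessian H = [[6, -1], [-1, 14]]
trace(H) = 20, det(H) = 83
Eigenvalues: (20 +/- sqrt(68)) / 2 = 14.12, 5.877
Since both eigenvalues > 0, f is convex.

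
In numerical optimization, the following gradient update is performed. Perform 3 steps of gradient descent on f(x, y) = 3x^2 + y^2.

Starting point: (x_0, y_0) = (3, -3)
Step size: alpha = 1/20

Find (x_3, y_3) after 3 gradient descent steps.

f(x,y) = 3x^2 + y^2
grad_x = 6x + 0y, grad_y = 2y + 0x
Step 1: grad = (18, -6), (21/10, -27/10)
Step 2: grad = (63/5, -27/5), (147/100, -243/100)
Step 3: grad = (441/50, -243/50), (1029/1000, -2187/1000)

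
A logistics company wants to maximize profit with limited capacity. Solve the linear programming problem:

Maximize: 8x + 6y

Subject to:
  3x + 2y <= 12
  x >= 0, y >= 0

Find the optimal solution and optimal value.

The feasible region has vertices at [(0, 0), (4, 0), (0, 6)].
Checking objective 8x + 6y at each vertex:
  (0, 0): 8*0 + 6*0 = 0
  (4, 0): 8*4 + 6*0 = 32
  (0, 6): 8*0 + 6*6 = 36
Maximum is 36 at (0, 6).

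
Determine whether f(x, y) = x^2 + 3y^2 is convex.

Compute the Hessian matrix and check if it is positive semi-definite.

f(x,y) = x^2 + 3y^2
Hessian H = [[2, 0], [0, 6]]
trace(H) = 8, det(H) = 12
Eigenvalues: (8 +/- sqrt(16)) / 2 = 6, 2
Since both eigenvalues > 0, f is convex.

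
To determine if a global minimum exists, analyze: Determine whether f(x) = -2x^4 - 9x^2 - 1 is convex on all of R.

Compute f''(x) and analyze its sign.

f(x) = -2x^4 - 9x^2 - 1
f'(x) = -8x^3 + -18x
f''(x) = -24x^2 + -18
f''(x) = -24x^2 + -18 <= -18 < 0 for all x
Therefore, f is concave on R.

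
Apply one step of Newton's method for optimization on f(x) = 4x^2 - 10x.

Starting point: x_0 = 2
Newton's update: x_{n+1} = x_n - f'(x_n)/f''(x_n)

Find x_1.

f(x) = 4x^2 - 10x
f'(x) = 8x + (-10), f''(x) = 8
Newton step: x_1 = x_0 - f'(x_0)/f''(x_0)
f'(2) = 6
x_1 = 2 - 6/8 = 5/4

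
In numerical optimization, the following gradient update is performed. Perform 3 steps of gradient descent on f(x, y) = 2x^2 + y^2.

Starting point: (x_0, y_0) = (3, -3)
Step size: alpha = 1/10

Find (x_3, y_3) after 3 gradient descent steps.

f(x,y) = 2x^2 + y^2
grad_x = 4x + 0y, grad_y = 2y + 0x
Step 1: grad = (12, -6), (9/5, -12/5)
Step 2: grad = (36/5, -24/5), (27/25, -48/25)
Step 3: grad = (108/25, -96/25), (81/125, -192/125)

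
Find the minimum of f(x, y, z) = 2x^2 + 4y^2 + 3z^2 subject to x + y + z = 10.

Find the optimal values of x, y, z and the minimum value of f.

Using Lagrange multipliers on f = 2x^2 + 4y^2 + 3z^2 with constraint x + y + z = 10:
Conditions: 2*2*x = lambda, 2*4*y = lambda, 2*3*z = lambda
So x = lambda/4, y = lambda/8, z = lambda/6
Substituting into constraint: lambda * (13/24) = 10
lambda = 240/13
x = 60/13, y = 30/13, z = 40/13
Minimum value = 1200/13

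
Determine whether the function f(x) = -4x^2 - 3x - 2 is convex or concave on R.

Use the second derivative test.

f(x) = -4x^2 - 3x - 2
f'(x) = -8x - 3
f''(x) = -8
Since f''(x) = -8 < 0 for all x, f is concave on R.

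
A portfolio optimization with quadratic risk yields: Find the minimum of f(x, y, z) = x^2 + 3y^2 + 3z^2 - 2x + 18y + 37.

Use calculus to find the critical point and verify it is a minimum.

f(x,y,z) = x^2 + 3y^2 + 3z^2 - 2x + 18y + 37
df/dx = 2x + (-2) = 0 => x = 1
df/dy = 6y + (18) = 0 => y = -3
df/dz = 6z + (0) = 0 => z = 0
f(1,-3,0) = 1*(1)^2 + 3*(-3)^2 + 3*(0)^2 + -2*(1) + 18*(-3) + 37 = 9
Hessian is diagonal with entries 2, 6, 6 > 0, confirmed minimum.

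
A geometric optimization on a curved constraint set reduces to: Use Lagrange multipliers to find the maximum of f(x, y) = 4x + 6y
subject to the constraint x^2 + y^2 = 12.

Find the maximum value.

Set up Lagrange conditions: grad f = lambda * grad g
  4 = 2*lambda*x
  6 = 2*lambda*y
From these: x/y = 4/6, so x = 4t, y = 6t for some t.
Substitute into constraint: (4t)^2 + (6t)^2 = 12
  t^2 * 52 = 12
  t = sqrt(12/52)
Maximum = 4*x + 6*y = (4^2 + 6^2)*t = 52 * sqrt(12/52) = sqrt(624)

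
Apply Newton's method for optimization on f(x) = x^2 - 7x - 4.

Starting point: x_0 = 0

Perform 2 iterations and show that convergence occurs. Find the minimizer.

f(x) = x^2 - 7x - 4, f'(x) = 2x + (-7), f''(x) = 2
Step 1: f'(0) = -7, x_1 = 0 - -7/2 = 7/2
Step 2: f'(7/2) = 0, x_2 = 7/2 (converged)
Newton's method converges in 1 step for quadratics.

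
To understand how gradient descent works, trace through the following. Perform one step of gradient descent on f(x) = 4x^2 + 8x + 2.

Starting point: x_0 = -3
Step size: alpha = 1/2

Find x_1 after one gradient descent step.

f(x) = 4x^2 + 8x + 2
f'(x) = 8x + 8
f'(-3) = 8*-3 + (8) = -16
x_1 = x_0 - alpha * f'(x_0) = -3 - 1/2 * -16 = 5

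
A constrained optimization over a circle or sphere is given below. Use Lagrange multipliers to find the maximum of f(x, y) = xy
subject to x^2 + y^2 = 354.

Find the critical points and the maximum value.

Lagrange conditions: y = 2*lambda*x and x = 2*lambda*y
If x = 0 then y = 0, violating the constraint, so x, y != 0.
Dividing: y/x = x/y => x^2 = y^2 => y = x or y = -x
Constraint: 2x^2 = 354 => x^2 = 177 => x = +/-sqrt(177)
Critical points: (sqrt(177), sqrt(177)), (-sqrt(177), -sqrt(177)), (sqrt(177), -sqrt(177)), (-sqrt(177), sqrt(177))
  y = x:  xy = x^2 = 177  at (sqrt(177), sqrt(177)) and (-sqrt(177), -sqrt(177))
  y = -x: xy = -x^2 = -177 at (sqrt(177), -sqrt(177)) and (-sqrt(177), sqrt(177))
Maximum xy = 177 at (sqrt(177), sqrt(177)) and (-sqrt(177), -sqrt(177))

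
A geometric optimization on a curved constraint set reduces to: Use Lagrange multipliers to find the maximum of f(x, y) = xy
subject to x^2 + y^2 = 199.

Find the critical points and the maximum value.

Lagrange conditions: y = 2*lambda*x and x = 2*lambda*y
If x = 0 then y = 0, violating the constraint, so x, y != 0.
Dividing: y/x = x/y => x^2 = y^2 => y = x or y = -x
Constraint: 2x^2 = 199 => x^2 = 199/2 => x = +/-sqrt(199/2)
Critical points: (sqrt(199/2), sqrt(199/2)), (-sqrt(199/2), -sqrt(199/2)), (sqrt(199/2), -sqrt(199/2)), (-sqrt(199/2), sqrt(199/2))
  y = x:  xy = x^2 = 199/2  at (sqrt(199/2), sqrt(199/2)) and (-sqrt(199/2), -sqrt(199/2))
  y = -x: xy = -x^2 = -199/2 at (sqrt(199/2), -sqrt(199/2)) and (-sqrt(199/2), sqrt(199/2))
Maximum xy = 199/2 at (sqrt(199/2), sqrt(199/2)) and (-sqrt(199/2), -sqrt(199/2))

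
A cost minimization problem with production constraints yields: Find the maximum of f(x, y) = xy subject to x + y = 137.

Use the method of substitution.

Substitute y = 137 - x into f(x,y) = xy:
g(x) = x(137 - x) = 137x - x^2
g'(x) = 137 - 2x = 0  =>  x = 137/2
y = 137 - 137/2 = 137/2
Maximum value = (137/2) * (137/2) = 18769/4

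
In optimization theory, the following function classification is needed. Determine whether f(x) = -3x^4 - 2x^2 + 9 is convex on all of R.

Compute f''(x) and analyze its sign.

f(x) = -3x^4 - 2x^2 + 9
f'(x) = -12x^3 + -4x
f''(x) = -36x^2 + -4
f''(x) = -36x^2 + -4 <= -4 < 0 for all x
Therefore, f is concave on R.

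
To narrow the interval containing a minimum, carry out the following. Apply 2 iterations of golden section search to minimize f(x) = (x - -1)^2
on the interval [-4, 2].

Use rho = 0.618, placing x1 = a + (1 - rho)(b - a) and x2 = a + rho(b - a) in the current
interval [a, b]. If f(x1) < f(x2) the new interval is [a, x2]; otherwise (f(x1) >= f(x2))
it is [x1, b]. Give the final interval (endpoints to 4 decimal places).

Golden section search for min of f(x) = (x - -1)^2 on [-4, 2].
Each step: x1 = a + (1 - rho)(b - a), x2 = a + rho(b - a); if f(x1) < f(x2) keep [a, x2], otherwise keep [x1, b].
Step 1: [-4.0000, 2.0000], x1=-1.7080 (f=0.5013), x2=-0.2920 (f=0.5013); f(x1) = f(x2) (tie, not '<') => keep [-1.7080, 2.0000]
Step 2: [-1.7080, 2.0000], x1=-0.2915 (f=0.5019), x2=0.5835 (f=2.5076); f(x1) < f(x2) => keep [-1.7080, 0.5835]
Final interval: [-1.7080, 0.5835]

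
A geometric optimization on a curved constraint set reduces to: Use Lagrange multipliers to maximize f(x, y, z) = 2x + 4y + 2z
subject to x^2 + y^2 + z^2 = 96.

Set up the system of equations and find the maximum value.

Lagrange conditions: 2 = 2*lambda*x, 4 = 2*lambda*y, 2 = 2*lambda*z
So x:2 = y:4 = z:2, i.e. x = 2t, y = 4t, z = 2t
Constraint: t^2*(2^2 + 4^2 + 2^2) = 96
  t^2 * 24 = 96  =>  t = sqrt(4)
Maximum = 2*2t + 4*4t + 2*2t = 24*sqrt(4) = 48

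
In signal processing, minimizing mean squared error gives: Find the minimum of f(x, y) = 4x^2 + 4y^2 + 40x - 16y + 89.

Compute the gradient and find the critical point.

f(x,y) = 4x^2 + 4y^2 + 40x - 16y + 89
df/dx = 8x + (40) = 0  =>  x = -5
df/dy = 8y + (-16) = 0  =>  y = 2
f(-5, 2) = 4*(-5)^2 + 4*(2)^2 + 40*(-5) + -16*(2) + 89 = -27
Hessian is diagonal with entries 8, 8 > 0, so this is a minimum.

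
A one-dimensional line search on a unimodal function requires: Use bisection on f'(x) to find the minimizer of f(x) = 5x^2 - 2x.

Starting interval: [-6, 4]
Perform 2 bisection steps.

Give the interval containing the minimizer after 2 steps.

Finding critical point of f(x) = 5x^2 - 2x using bisection on f'(x) = 10x + -2.
f'(x) = 0 when x = 1/5.
Starting interval: [-6, 4]
Step 1: mid = -1, f'(mid) = -12, new interval = [-1, 4]
Step 2: mid = 3/2, f'(mid) = 13, new interval = [-1, 3/2]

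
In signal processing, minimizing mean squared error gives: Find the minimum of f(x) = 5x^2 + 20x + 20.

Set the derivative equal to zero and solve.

f(x) = 5x^2 + 20x + 20
f'(x) = 10x + (20) = 0
x = -20/10 = -2
f(-2) = 0
Since f''(x) = 10 > 0, this is a minimum.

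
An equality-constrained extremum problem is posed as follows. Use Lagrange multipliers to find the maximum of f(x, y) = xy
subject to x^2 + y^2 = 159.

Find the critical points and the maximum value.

Lagrange conditions: y = 2*lambda*x and x = 2*lambda*y
If x = 0 then y = 0, violating the constraint, so x, y != 0.
Dividing: y/x = x/y => x^2 = y^2 => y = x or y = -x
Constraint: 2x^2 = 159 => x^2 = 159/2 => x = +/-sqrt(159/2)
Critical points: (sqrt(159/2), sqrt(159/2)), (-sqrt(159/2), -sqrt(159/2)), (sqrt(159/2), -sqrt(159/2)), (-sqrt(159/2), sqrt(159/2))
  y = x:  xy = x^2 = 159/2  at (sqrt(159/2), sqrt(159/2)) and (-sqrt(159/2), -sqrt(159/2))
  y = -x: xy = -x^2 = -159/2 at (sqrt(159/2), -sqrt(159/2)) and (-sqrt(159/2), sqrt(159/2))
Maximum xy = 159/2 at (sqrt(159/2), sqrt(159/2)) and (-sqrt(159/2), -sqrt(159/2))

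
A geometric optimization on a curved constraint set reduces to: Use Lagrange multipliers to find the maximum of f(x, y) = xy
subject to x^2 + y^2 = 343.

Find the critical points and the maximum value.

Lagrange conditions: y = 2*lambda*x and x = 2*lambda*y
If x = 0 then y = 0, violating the constraint, so x, y != 0.
Dividing: y/x = x/y => x^2 = y^2 => y = x or y = -x
Constraint: 2x^2 = 343 => x^2 = 343/2 => x = +/-sqrt(343/2)
Critical points: (sqrt(343/2), sqrt(343/2)), (-sqrt(343/2), -sqrt(343/2)), (sqrt(343/2), -sqrt(343/2)), (-sqrt(343/2), sqrt(343/2))
  y = x:  xy = x^2 = 343/2  at (sqrt(343/2), sqrt(343/2)) and (-sqrt(343/2), -sqrt(343/2))
  y = -x: xy = -x^2 = -343/2 at (sqrt(343/2), -sqrt(343/2)) and (-sqrt(343/2), sqrt(343/2))
Maximum xy = 343/2 at (sqrt(343/2), sqrt(343/2)) and (-sqrt(343/2), -sqrt(343/2))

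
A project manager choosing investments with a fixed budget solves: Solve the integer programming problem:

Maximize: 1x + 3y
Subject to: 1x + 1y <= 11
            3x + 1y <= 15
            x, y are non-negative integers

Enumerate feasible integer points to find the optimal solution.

Constraint 1: 1x + 1y <= 11
Constraint 2: 3x + 1y <= 15
Feasible x range (need y >= 0): 0 <= x <= min(11/1, 15/3) => x in {0, ..., 5}.
Enumerate feasible integer points row by row (the coefficient of y is 3 > 0, so for each x the largest feasible y gives the best value):
  x = 0: y <= min((11 - 1*0)/1, (15 - 3*0)/1) => y in {0, ..., 11}; best 1*0 + 3*11 = 33
  x = 1: y <= min((11 - 1*1)/1, (15 - 3*1)/1) => y in {0, ..., 10}; best 1*1 + 3*10 = 31
  x = 2: y <= min((11 - 1*2)/1, (15 - 3*2)/1) => y in {0, ..., 9}; best 1*2 + 3*9 = 29
  x = 3: y <= min((11 - 1*3)/1, (15 - 3*3)/1) => y in {0, ..., 6}; best 1*3 + 3*6 = 21
  x = 4: y <= min((11 - 1*4)/1, (15 - 3*4)/1) => y in {0, ..., 3}; best 1*4 + 3*3 = 13
  x = 5: y <= min((11 - 1*5)/1, (15 - 3*5)/1) => y in {0}; best 1*5 + 3*0 = 5
The maximum 1x + 3y = 33 is achieved at x = 0, y = 11.
Check: 1*0 + 1*11 = 11 <= 11 and 3*0 + 1*11 = 11 <= 15.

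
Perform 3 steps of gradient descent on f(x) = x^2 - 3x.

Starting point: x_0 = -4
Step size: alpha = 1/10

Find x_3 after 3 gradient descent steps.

f(x) = x^2 - 3x, f'(x) = 2x + (-3)
Step 1: f'(-4) = -11, x_1 = -4 - 1/10 * -11 = -29/10
Step 2: f'(-29/10) = -44/5, x_2 = -29/10 - 1/10 * -44/5 = -101/50
Step 3: f'(-101/50) = -176/25, x_3 = -101/50 - 1/10 * -176/25 = -329/250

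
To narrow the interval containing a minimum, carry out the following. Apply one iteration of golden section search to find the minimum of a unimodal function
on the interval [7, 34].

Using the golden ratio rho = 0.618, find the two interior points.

Golden section search on [7, 34].
Golden ratio rho = 0.618 (approx).
Interior points:
  x_1 = 7 + (1-0.618)*27 = 17.3140
  x_2 = 7 + 0.618*27 = 23.6860
Compare f(x_1) and f(x_2) to determine which subinterval to keep.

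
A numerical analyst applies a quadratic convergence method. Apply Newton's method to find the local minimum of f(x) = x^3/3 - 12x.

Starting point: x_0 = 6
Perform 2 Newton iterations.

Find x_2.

f(x) = x^3/3 - 12x
f'(x) = x^2 - 12, f''(x) = 2x
Newton update: x_{n+1} = x_n - (x_n^2 - 12)/(2*x_n)
Step 1: x_0 = 6, f'=24, f''=12, x_1 = 4
Step 2: x_1 = 4, f'=4, f''=8, x_2 = 7/2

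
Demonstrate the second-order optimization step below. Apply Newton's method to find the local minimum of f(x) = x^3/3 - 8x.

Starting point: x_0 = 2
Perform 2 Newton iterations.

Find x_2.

f(x) = x^3/3 - 8x
f'(x) = x^2 - 8, f''(x) = 2x
Newton update: x_{n+1} = x_n - (x_n^2 - 8)/(2*x_n)
Step 1: x_0 = 2, f'=-4, f''=4, x_1 = 3
Step 2: x_1 = 3, f'=1, f''=6, x_2 = 17/6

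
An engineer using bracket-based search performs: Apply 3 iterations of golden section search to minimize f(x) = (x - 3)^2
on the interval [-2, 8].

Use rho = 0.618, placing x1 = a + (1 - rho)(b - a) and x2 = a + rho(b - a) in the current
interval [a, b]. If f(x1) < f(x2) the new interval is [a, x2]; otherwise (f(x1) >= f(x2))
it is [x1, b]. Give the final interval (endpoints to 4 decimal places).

Golden section search for min of f(x) = (x - 3)^2 on [-2, 8].
Each step: x1 = a + (1 - rho)(b - a), x2 = a + rho(b - a); if f(x1) < f(x2) keep [a, x2], otherwise keep [x1, b].
Step 1: [-2.0000, 8.0000], x1=1.8200 (f=1.3924), x2=4.1800 (f=1.3924); f(x1) = f(x2) (tie, not '<') => keep [1.8200, 8.0000]
Step 2: [1.8200, 8.0000], x1=4.1808 (f=1.3942), x2=5.6392 (f=6.9656); f(x1) < f(x2) => keep [1.8200, 5.6392]
Step 3: [1.8200, 5.6392], x1=3.2789 (f=0.0778), x2=4.1803 (f=1.3931); f(x1) < f(x2) => keep [1.8200, 4.1803]
Final interval: [1.8200, 4.1803]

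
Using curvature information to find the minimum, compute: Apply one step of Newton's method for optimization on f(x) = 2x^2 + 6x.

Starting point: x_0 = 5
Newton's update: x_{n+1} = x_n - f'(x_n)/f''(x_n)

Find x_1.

f(x) = 2x^2 + 6x
f'(x) = 4x + (6), f''(x) = 4
Newton step: x_1 = x_0 - f'(x_0)/f''(x_0)
f'(5) = 26
x_1 = 5 - 26/4 = -3/2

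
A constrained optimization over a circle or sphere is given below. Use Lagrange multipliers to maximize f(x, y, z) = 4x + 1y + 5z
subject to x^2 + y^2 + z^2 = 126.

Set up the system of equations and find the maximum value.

Lagrange conditions: 4 = 2*lambda*x, 1 = 2*lambda*y, 5 = 2*lambda*z
So x:4 = y:1 = z:5, i.e. x = 4t, y = 1t, z = 5t
Constraint: t^2*(4^2 + 1^2 + 5^2) = 126
  t^2 * 42 = 126  =>  t = sqrt(3)
Maximum = 4*4t + 1*1t + 5*5t = 42*sqrt(3) = sqrt(5292)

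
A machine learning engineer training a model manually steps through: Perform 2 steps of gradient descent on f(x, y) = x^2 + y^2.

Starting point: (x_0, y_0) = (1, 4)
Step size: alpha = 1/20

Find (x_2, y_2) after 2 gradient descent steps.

f(x,y) = x^2 + y^2
grad_x = 2x + 0y, grad_y = 2y + 0x
Step 1: grad = (2, 8), (9/10, 18/5)
Step 2: grad = (9/5, 36/5), (81/100, 81/25)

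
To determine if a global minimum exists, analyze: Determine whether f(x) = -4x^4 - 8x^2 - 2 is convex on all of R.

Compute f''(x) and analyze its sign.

f(x) = -4x^4 - 8x^2 - 2
f'(x) = -16x^3 + -16x
f''(x) = -48x^2 + -16
f''(x) = -48x^2 + -16 <= -16 < 0 for all x
Therefore, f is concave on R.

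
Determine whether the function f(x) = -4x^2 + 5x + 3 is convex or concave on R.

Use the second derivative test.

f(x) = -4x^2 + 5x + 3
f'(x) = -8x + 5
f''(x) = -8
Since f''(x) = -8 < 0 for all x, f is concave on R.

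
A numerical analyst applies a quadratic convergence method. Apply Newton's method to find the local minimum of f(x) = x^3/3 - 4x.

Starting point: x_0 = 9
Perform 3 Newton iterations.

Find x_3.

f(x) = x^3/3 - 4x
f'(x) = x^2 - 4, f''(x) = 2x
Newton update: x_{n+1} = x_n - (x_n^2 - 4)/(2*x_n)
Step 1: x_0 = 9, f'=77, f''=18, x_1 = 85/18
Step 2: x_1 = 85/18, f'=5929/324, f''=85/9, x_2 = 8521/3060
Step 3: x_2 = 8521/3060, f'=35153041/9363600, f''=8521/1530, x_3 = 110061841/52148520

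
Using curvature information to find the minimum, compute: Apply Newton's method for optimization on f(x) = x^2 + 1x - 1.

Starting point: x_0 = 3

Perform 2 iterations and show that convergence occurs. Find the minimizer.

f(x) = x^2 + 1x - 1, f'(x) = 2x + (1), f''(x) = 2
Step 1: f'(3) = 7, x_1 = 3 - 7/2 = -1/2
Step 2: f'(-1/2) = 0, x_2 = -1/2 (converged)
Newton's method converges in 1 step for quadratics.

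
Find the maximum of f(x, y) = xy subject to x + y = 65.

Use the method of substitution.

Substitute y = 65 - x into f(x,y) = xy:
g(x) = x(65 - x) = 65x - x^2
g'(x) = 65 - 2x = 0  =>  x = 65/2
y = 65 - 65/2 = 65/2
Maximum value = (65/2) * (65/2) = 4225/4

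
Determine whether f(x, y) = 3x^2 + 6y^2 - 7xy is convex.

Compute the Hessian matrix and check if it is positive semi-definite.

f(x,y) = 3x^2 + 6y^2 - 7xy
Hessian H = [[6, -7], [-7, 12]]
trace(H) = 18, det(H) = 23
Eigenvalues: (18 +/- sqrt(232)) / 2 = 16.62, 1.384
Since both eigenvalues > 0, f is convex.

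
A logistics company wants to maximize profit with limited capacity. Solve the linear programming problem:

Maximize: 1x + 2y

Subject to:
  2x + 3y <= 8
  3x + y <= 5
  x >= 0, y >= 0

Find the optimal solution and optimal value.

Feasible vertices: (0, 0), (0, 8/3), (1, 2), (5/3, 0)
Objective 1x + 2y at each:
  (0, 0): 0
  (0, 8/3): 16/3
  (1, 2): 5
  (5/3, 0): 5/3
Maximum is 16/3 at (0, 8/3).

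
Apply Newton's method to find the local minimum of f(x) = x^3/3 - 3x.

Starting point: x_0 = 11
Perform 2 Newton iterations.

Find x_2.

f(x) = x^3/3 - 3x
f'(x) = x^2 - 3, f''(x) = 2x
Newton update: x_{n+1} = x_n - (x_n^2 - 3)/(2*x_n)
Step 1: x_0 = 11, f'=118, f''=22, x_1 = 62/11
Step 2: x_1 = 62/11, f'=3481/121, f''=124/11, x_2 = 4207/1364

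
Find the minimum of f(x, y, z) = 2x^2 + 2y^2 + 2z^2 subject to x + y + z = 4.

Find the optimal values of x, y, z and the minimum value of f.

Using Lagrange multipliers on f = 2x^2 + 2y^2 + 2z^2 with constraint x + y + z = 4:
Conditions: 2*2*x = lambda, 2*2*y = lambda, 2*2*z = lambda
So x = lambda/4, y = lambda/4, z = lambda/4
Substituting into constraint: lambda * (3/4) = 4
lambda = 16/3
x = 4/3, y = 4/3, z = 4/3
Minimum value = 32/3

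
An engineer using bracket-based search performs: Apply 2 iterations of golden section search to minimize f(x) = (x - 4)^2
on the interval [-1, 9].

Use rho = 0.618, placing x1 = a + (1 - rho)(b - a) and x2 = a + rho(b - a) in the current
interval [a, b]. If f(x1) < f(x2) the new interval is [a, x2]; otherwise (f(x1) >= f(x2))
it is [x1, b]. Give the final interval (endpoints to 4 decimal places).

Golden section search for min of f(x) = (x - 4)^2 on [-1, 9].
Each step: x1 = a + (1 - rho)(b - a), x2 = a + rho(b - a); if f(x1) < f(x2) keep [a, x2], otherwise keep [x1, b].
Step 1: [-1.0000, 9.0000], x1=2.8200 (f=1.3924), x2=5.1800 (f=1.3924); f(x1) = f(x2) (tie, not '<') => keep [2.8200, 9.0000]
Step 2: [2.8200, 9.0000], x1=5.1808 (f=1.3942), x2=6.6392 (f=6.9656); f(x1) < f(x2) => keep [2.8200, 6.6392]
Final interval: [2.8200, 6.6392]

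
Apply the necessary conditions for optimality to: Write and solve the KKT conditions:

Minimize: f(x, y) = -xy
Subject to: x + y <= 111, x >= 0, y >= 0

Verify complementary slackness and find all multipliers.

Problem: min -xy s.t. x + y <= 111 (multiplier lambda), x >= 0 (mu_x), y >= 0 (mu_y)
KKT stationarity: -y + lambda - mu_x = 0, -x + lambda - mu_y = 0, with lambda, mu_x, mu_y >= 0
Complementary slackness: lambda*(x + y - 111) = 0, mu_x*x = 0, mu_y*y = 0
If lambda = 0: y = -mu_x <= 0 and x = -mu_y <= 0 force x = y = 0 with f = 0; but x = y = 111/2 is feasible with f = -12321/4 < 0, so this is not the minimum. Hence lambda > 0 and x + y = 111.
Try x > 0, y > 0 (so mu_x = mu_y = 0): y = lambda, x = lambda => x = y = lambda
x + y = 111 => 2*lambda = 111 => lambda = 111/2
x* = y* = 111/2 > 0, consistent with mu_x = mu_y = 0.
(Any feasible point with x = 0 or y = 0 has f = 0 > -12321/4, so the minimum is not on those boundaries.)
min(-xy) = -12321/4 (i.e. max xy = 12321/4)
Multipliers: lambda = 111/2, mu_x = 0, mu_y = 0
Complementary slackness: lambda*(x + y - 111) = 111/2*(111/2 + 111/2 - 111) = 0, mu_x*x = 0*111/2 = 0, mu_y*y = 0*111/2 = 0. Satisfied.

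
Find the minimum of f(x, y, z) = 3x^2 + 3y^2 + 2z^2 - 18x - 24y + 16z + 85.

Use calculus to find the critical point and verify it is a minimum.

f(x,y,z) = 3x^2 + 3y^2 + 2z^2 - 18x - 24y + 16z + 85
df/dx = 6x + (-18) = 0 => x = 3
df/dy = 6y + (-24) = 0 => y = 4
df/dz = 4z + (16) = 0 => z = -4
f(3,4,-4) = 3*(3)^2 + 3*(4)^2 + 2*(-4)^2 + -18*(3) + -24*(4) + 16*(-4) + 85 = -22
Hessian is diagonal with entries 6, 6, 4 > 0, confirmed minimum.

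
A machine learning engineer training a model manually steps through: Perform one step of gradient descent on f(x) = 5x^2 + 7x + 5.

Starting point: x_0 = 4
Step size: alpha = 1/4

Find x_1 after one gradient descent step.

f(x) = 5x^2 + 7x + 5
f'(x) = 10x + 7
f'(4) = 10*4 + (7) = 47
x_1 = x_0 - alpha * f'(x_0) = 4 - 1/4 * 47 = -31/4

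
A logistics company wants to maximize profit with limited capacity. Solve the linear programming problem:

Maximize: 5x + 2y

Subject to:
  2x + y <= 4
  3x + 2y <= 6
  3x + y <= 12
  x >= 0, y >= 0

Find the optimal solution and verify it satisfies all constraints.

Feasible vertices: (0, 0), (0, 3), (2, 0)
Objective 5x + 2y at each vertex:
  (0, 0): 0
  (0, 3): 6
  (2, 0): 10
Maximum is 10 at (2, 0).
Verify constraints at (x, y) = (2, 0):
  2*2 + 1*0 = 4 <= 4 (active)
  3*2 + 2*0 = 6 <= 6 (active)
  3*2 + 1*0 = 6 <= 12
  x = 2 >= 0, y = 0 >= 0. All constraints satisfied.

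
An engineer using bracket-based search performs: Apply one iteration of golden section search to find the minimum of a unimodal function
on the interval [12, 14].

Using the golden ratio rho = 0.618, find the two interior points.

Golden section search on [12, 14].
Golden ratio rho = 0.618 (approx).
Interior points:
  x_1 = 12 + (1-0.618)*2 = 12.7640
  x_2 = 12 + 0.618*2 = 13.2360
Compare f(x_1) and f(x_2) to determine which subinterval to keep.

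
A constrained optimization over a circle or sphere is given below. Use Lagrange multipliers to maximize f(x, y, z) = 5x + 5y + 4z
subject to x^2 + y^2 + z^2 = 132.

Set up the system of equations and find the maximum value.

Lagrange conditions: 5 = 2*lambda*x, 5 = 2*lambda*y, 4 = 2*lambda*z
So x:5 = y:5 = z:4, i.e. x = 5t, y = 5t, z = 4t
Constraint: t^2*(5^2 + 5^2 + 4^2) = 132
  t^2 * 66 = 132  =>  t = sqrt(2)
Maximum = 5*5t + 5*5t + 4*4t = 66*sqrt(2) = sqrt(8712)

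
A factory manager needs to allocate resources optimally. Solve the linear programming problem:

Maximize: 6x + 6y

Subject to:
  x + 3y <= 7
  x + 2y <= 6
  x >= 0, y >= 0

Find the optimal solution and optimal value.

Feasible vertices: (0, 0), (0, 7/3), (4, 1), (6, 0)
Objective 6x + 6y at each:
  (0, 0): 0
  (0, 7/3): 14
  (4, 1): 30
  (6, 0): 36
Maximum is 36 at (6, 0).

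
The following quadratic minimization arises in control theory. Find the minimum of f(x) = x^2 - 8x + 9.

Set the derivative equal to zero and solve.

f(x) = x^2 - 8x + 9
f'(x) = 2x + (-8) = 0
x = 8/2 = 4
f(4) = -7
Since f''(x) = 2 > 0, this is a minimum.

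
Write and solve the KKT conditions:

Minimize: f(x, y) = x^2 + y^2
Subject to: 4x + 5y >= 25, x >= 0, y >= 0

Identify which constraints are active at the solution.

KKT conditions for min x^2 + y^2 s.t. 4x + 5y >= 25, x >= 0, y >= 0:
Stationarity: 2x = mu*4 + mu_x, 2y = mu*5 + mu_y, with mu, mu_x, mu_y >= 0
Complementary slackness: mu*(4x + 5y - 25) = 0, mu_x*x = 0, mu_y*y = 0
(0, 0) is infeasible (4*0 + 5*0 < 25), so if mu = 0 stationarity would force x = mu_x/2 >= 0, y = mu_y/2 >= 0 with mu_x*x = mu_y*y = 0, i.e. x = y = 0: contradiction. Hence mu > 0 and 4x + 5y = 25 is active.
Try x > 0, y > 0 (so mu_x = mu_y = 0): x = 4*mu/2, y = 5*mu/2
Substitute: 4*(4*mu/2) + 5*(5*mu/2) = 25
  mu*41/2 = 25 => mu = 50/41
x* = 100/41 > 0, y* = 125/41 > 0, consistent with mu_x = mu_y = 0.
f is convex and the constraints are linear, so this KKT point is the global minimum.
f* = 625/41
Active constraints: 4x + 5y >= 25 (holds with equality, mu = 50/41 > 0); x >= 0 and y >= 0 are inactive (mu_x = mu_y = 0).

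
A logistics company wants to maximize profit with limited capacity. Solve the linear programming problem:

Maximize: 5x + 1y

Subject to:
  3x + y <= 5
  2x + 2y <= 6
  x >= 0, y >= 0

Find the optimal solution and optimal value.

Feasible vertices: (0, 0), (0, 3), (1, 2), (5/3, 0)
Objective 5x + 1y at each:
  (0, 0): 0
  (0, 3): 3
  (1, 2): 7
  (5/3, 0): 25/3
Maximum is 25/3 at (5/3, 0).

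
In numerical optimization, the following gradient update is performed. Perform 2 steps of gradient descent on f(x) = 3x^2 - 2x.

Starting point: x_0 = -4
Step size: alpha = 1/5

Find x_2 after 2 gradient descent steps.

f(x) = 3x^2 - 2x, f'(x) = 6x + (-2)
Step 1: f'(-4) = -26, x_1 = -4 - 1/5 * -26 = 6/5
Step 2: f'(6/5) = 26/5, x_2 = 6/5 - 1/5 * 26/5 = 4/25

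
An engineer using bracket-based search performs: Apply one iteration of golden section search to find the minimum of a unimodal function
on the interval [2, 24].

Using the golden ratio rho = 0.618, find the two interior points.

Golden section search on [2, 24].
Golden ratio rho = 0.618 (approx).
Interior points:
  x_1 = 2 + (1-0.618)*22 = 10.4040
  x_2 = 2 + 0.618*22 = 15.5960
Compare f(x_1) and f(x_2) to determine which subinterval to keep.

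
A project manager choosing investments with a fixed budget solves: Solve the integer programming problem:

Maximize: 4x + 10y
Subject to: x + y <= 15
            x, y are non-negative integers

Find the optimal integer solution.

Objective: 4x + 10y, constraint: x + y <= 15
Coefficient of y is 10 > coefficient of x is 4, so allocate the entire budget to y.
Optimal: x = 0, y = 15, value = 150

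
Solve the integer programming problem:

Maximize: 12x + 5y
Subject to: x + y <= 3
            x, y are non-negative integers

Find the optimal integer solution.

Objective: 12x + 5y, constraint: x + y <= 3
Coefficient of x is 12 >= coefficient of y is 5, so allocate the entire budget to x.
Optimal: x = 3, y = 0, value = 36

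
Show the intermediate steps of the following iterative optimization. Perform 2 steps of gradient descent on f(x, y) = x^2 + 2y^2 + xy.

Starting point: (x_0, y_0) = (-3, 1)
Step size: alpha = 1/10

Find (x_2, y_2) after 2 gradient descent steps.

f(x,y) = x^2 + 2y^2 + xy
grad_x = 2x + 1y, grad_y = 4y + 1x
Step 1: grad = (-5, 1), (-5/2, 9/10)
Step 2: grad = (-41/10, 11/10), (-209/100, 79/100)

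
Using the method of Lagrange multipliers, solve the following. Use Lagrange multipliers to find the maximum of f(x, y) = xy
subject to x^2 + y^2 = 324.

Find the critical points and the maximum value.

Lagrange conditions: y = 2*lambda*x and x = 2*lambda*y
If x = 0 then y = 0, violating the constraint, so x, y != 0.
Dividing: y/x = x/y => x^2 = y^2 => y = x or y = -x
Constraint: 2x^2 = 324 => x^2 = 162 => x = +/-sqrt(162)
Critical points: (sqrt(162), sqrt(162)), (-sqrt(162), -sqrt(162)), (sqrt(162), -sqrt(162)), (-sqrt(162), sqrt(162))
  y = x:  xy = x^2 = 162  at (sqrt(162), sqrt(162)) and (-sqrt(162), -sqrt(162))
  y = -x: xy = -x^2 = -162 at (sqrt(162), -sqrt(162)) and (-sqrt(162), sqrt(162))
Maximum xy = 162 at (sqrt(162), sqrt(162)) and (-sqrt(162), -sqrt(162))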